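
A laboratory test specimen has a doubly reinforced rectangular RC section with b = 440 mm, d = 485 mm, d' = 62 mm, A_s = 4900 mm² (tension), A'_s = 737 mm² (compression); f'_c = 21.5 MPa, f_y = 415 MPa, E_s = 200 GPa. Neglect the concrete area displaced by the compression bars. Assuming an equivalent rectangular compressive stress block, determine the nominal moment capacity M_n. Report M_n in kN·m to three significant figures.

Assume both tension and compression steel yield.
Net tension couple steel: A_s − A'_s = 4163 mm².
a = (A_s − A'_s) f_y / (0.85 f'_c b) = 1727645/(0.85 × 21.5 × 440) = 214.85 mm.
c = a/β₁ = 214.85/0.85 = 252.76 mm; ε'_s = 0.003(c − d')/c = 0.0023 ≥ f_y/E_s = 0.0021, so compression steel does yield.
M_n = (A_s − A'_s) f_y (d − a/2) + A'_s f_y (d − d') = [1727645 × (485 − 107.425) + 305855 × (485 − 62)] × 10⁻⁶ = 652.32 + 129.38 = 781.70 kN·m.

M_n ≈ 782 kN·m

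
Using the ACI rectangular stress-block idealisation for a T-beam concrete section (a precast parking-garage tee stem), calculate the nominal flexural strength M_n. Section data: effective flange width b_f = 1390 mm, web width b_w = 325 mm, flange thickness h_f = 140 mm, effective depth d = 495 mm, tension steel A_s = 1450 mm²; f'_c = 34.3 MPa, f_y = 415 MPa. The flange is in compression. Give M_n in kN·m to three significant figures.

Tension: T = A_s f_y = 1450 × 415 = 601750 N.
Try a within the flange: a = T/(0.85 f'_c b_f) = 601750/(0.85 × 34.3 × 1390) = 14.85 mm.
Since a = 14.85 ≤ h_f = 140 mm, the stress block lies entirely in the flange; analyse as a rectangular beam of width b_f.
M_n = T(d − a/2) = 601750 × (495 − 7.425) = 293.40 × 10⁶ N·mm.
M_n = 293.40 kN·m.

M_n ≈ 293 kN·m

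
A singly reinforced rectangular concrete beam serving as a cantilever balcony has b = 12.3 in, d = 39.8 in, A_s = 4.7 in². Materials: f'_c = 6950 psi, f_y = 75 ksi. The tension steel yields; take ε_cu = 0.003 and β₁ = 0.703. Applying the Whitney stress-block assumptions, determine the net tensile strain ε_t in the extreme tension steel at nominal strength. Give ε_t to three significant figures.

a = A_s f_y/(0.85 f'_c b) = 4.851 in.
β₁ = 0.703, so c = a/β₁ = 4.851/0.703 = 6.900 in.
From the linear strain diagram with ε_cu = 0.003: ε_t = 0.003 (d − c)/c = 0.003 × (39.8 − 6.900)/6.900 = 0.0143.
Since ε_t ≥ 0.005, the section is tension-controlled.

ε_t ≈ 0.0143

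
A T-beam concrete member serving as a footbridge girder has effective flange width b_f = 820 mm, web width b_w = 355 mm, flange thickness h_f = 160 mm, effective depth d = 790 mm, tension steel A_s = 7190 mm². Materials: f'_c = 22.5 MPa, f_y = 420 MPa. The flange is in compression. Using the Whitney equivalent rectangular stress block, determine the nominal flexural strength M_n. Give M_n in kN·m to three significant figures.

Tension: T = A_s f_y = 7190 × 420 = 3019800 N.
Try a within the flange: a = T/(0.85 f'_c b_f) = 3019800/(0.85 × 22.5 × 820) = 192.56 mm.
a = 192.56 > h_f = 160 mm: the block extends into the web. Split into flange-overhang and web parts.
C_f = 0.85 f'_c (b_f − b_w) h_f = 0.85 × 22.5 × (820 − 355) × 160 = 1422900 N.
Remaining web compression depth: a_w = (T − C_f)/(0.85 f'_c b_w) = (3019800 − 1422900)/(0.85 × 22.5 × 355) = 235.21 mm.
M_n = C_f(d − h_f/2) + (T − C_f)(d − a_w/2) = 1422900 × (790 − 80) + 1596900 × (790 − 117.605) = 1010.26 + 1073.75 = 2084.01 × 10⁶ N·mm.
M_n = 2084.01 kN·m.

M_n ≈ 2080 kN·m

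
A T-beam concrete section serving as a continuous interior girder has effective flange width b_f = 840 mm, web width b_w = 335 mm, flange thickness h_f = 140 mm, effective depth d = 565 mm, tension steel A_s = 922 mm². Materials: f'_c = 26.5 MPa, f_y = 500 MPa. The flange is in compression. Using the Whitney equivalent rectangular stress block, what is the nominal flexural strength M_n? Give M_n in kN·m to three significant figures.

Tension: T = A_s f_y = 922 × 500 = 461000 N.
Try a within the flange: a = T/(0.85 f'_c b_f) = 461000/(0.85 × 26.5 × 840) = 24.36 mm.
Since a = 24.36 ≤ h_f = 140 mm, the stress block lies entirely in the flange; analyse as a rectangular beam of width b_f.
M_n = T(d − a/2) = 461000 × (565 − 12.18) = 254.85 × 10⁶ N·mm.
M_n = 254.85 kN·m.

M_n ≈ 255 kN·m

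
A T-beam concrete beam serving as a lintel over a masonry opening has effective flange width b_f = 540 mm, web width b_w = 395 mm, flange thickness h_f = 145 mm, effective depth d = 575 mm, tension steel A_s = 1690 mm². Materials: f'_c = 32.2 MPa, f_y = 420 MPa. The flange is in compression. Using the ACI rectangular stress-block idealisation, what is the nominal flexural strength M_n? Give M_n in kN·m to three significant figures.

M_n ≈ 391 kN·m

Tension: T = A_s f_y = 1690 × 420 = 709800 N.
Try a within the flange: a = T/(0.85 f'_c b_f) = 709800/(0.85 × 32.2 × 540) = 48.03 mm.
Since a = 48.03 ≤ h_f = 145 mm, the stress block lies entirely in the flange; analyse as a rectangular beam of width b_f.
M_n = T(d − a/2) = 709800 × (575 − 24.015) = 391.09 × 10⁶ N·mm.
M_n = 391.09 kN·m.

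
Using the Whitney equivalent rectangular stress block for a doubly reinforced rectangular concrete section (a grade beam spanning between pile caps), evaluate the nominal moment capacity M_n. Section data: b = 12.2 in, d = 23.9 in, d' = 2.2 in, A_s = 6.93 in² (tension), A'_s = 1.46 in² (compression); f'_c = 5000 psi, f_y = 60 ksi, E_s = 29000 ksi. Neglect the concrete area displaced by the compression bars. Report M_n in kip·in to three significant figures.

M_n ≈ 8710 kip·in

Assume both steels yield.
a = (A_s − A'_s) f_y/(0.85 f'_c b) = (6.93 − 1.46) × 60/(0.85 × 5 × 12.2) = 6.330 in.
c = a/β₁ = 6.330/0.8 = 7.913 in; ε'_s = 0.003(c − d')/c = 0.0022 ≥ ε_y = 0.0021, so the compression steel yields.
M_n = (A_s − A'_s) f_y (d − a/2) + A'_s f_y (d − d') = 328.2 × (23.9 − 3.165) + 87.6 × (23.9 − 2.2) = 6805.2 + 1900.9 = 8706.1 kip·in.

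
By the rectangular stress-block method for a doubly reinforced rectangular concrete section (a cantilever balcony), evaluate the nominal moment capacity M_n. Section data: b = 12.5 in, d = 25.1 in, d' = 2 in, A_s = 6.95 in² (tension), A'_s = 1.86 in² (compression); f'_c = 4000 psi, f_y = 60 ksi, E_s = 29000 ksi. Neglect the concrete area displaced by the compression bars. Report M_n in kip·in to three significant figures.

M_n ≈ 9150 kip·in

Assume both steels yield.
a = (A_s − A'_s) f_y/(0.85 f'_c b) = (6.95 − 1.86) × 60/(0.85 × 4 × 12.5) = 7.186 in.
c = a/β₁ = 7.186/0.85 = 8.454 in; ε'_s = 0.003(c − d')/c = 0.0023 ≥ ε_y = 0.0021, so the compression steel yields.
M_n = (A_s − A'_s) f_y (d − a/2) + A'_s f_y (d − d') = 305.4 × (25.1 − 3.593) + 111.6 × (25.1 − 2) = 6568.2 + 2578.0 = 9146.2 kip·in.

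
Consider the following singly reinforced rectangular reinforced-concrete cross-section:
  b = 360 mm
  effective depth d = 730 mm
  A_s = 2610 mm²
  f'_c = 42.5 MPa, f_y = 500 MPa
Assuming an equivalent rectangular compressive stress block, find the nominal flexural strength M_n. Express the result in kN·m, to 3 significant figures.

M_n ≈ 887 kN·m

T = A_s f_y = 2610 × 500 = 1305000 N = 1305 kN.
From C = T: a = T/(0.85 f'_c b) = 1305000/(0.85 × 42.5 × 360) = 100.35 mm.
M_n = T(d − a/2) = 1305 kN × (730 − 50.175) mm = 887.17 kN·m.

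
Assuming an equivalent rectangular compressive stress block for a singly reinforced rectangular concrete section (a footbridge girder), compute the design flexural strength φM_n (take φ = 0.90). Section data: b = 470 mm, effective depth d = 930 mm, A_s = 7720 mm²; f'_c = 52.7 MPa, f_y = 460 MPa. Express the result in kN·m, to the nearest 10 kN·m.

T = A_s f_y = 7720 × 460 = 3551200 N = 3551.2 kN.
From C = T: a = T/(0.85 f'_c b) = 3551200/(0.85 × 52.7 × 470) = 168.67 mm.
M_n = T(d − a/2) = 3551.2 kN × (930 − 84.335) mm = 3003.13 kN·m.
φM_n = 0.90 × 3003.13 = 2702.82 kN·m.

φM_n ≈ 2700 kN·m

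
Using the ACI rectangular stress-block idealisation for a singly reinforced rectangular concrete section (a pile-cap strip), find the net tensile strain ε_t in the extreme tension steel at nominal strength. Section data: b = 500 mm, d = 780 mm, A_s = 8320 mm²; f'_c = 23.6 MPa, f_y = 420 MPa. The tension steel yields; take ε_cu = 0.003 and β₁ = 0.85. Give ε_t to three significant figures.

a = A_s f_y/(0.85 f'_c b) = 348.39 mm.
β₁ = 0.85, so c = a/β₁ = 348.39/0.85 = 409.87 mm.
From the linear strain diagram with ε_cu = 0.003: ε_t = 0.003 (d − c)/c = 0.003 × (780 − 409.87)/409.87 = 0.00271.
ε_t < 0.004 — the section is over-reinforced for flexure under ACI limits.

ε_t ≈ 0.00271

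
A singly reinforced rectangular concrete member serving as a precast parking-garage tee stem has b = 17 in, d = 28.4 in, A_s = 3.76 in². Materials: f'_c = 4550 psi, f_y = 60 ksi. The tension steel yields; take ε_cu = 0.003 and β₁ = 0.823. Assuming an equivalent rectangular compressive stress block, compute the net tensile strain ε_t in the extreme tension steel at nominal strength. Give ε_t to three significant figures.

ε_t ≈ 0.0174

a = A_s f_y/(0.85 f'_c b) = 3.431 in.
β₁ = 0.823, so c = a/β₁ = 3.431/0.823 = 4.169 in.
From the linear strain diagram with ε_cu = 0.003: ε_t = 0.003 (d − c)/c = 0.003 × (28.4 − 4.169)/4.169 = 0.0174.
Since ε_t ≥ 0.005, the section is tension-controlled.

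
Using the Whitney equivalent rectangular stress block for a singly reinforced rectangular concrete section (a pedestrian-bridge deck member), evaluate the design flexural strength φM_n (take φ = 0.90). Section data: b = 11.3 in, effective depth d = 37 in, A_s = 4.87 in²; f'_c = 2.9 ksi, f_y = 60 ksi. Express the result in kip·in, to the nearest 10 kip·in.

T = A_s f_y = 4.87 × 60 = 292.2 kips.
a = T/(0.85 f'_c b) = 292.2/(0.85 × 2.9 × 11.3) = 10.490 in.
M_n = T(d − a/2) = 292.2 × (37 − 5.245) = 9278.8 kip·in.
φM_n = 0.90 × 9278.8 = 8350.9 kip·in.

φM_n ≈ 8350 kip·in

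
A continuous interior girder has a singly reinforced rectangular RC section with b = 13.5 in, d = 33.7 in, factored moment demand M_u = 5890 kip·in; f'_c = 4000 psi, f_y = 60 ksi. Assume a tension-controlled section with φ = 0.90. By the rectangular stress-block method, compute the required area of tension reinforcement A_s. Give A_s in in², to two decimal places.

A_s ≈ 3.47 in²

M_n = M_u/φ = 5890/0.90 = 6544.44 kip·in.
From M_n = 0.85 f'_c a b (d − a/2):
a = d − √(d² − 2M_n/(0.85 f'_c b)) = 33.7 − √(33.7² − 2 × 6544.44/(0.85 × 4 × 13.5)) = 4.536 in.
A_s = 0.85 f'_c a b / f_y = 0.85 × 4 × 4.536 × 13.5 / 60 = 3.470 in².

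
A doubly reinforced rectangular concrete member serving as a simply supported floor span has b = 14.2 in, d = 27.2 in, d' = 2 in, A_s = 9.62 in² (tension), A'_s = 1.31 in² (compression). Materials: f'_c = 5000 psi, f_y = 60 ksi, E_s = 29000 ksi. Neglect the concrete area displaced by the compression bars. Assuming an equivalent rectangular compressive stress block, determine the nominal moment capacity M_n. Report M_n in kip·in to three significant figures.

M_n ≈ 13500 kip·in

Assume both steels yield.
a = (A_s − A'_s) f_y/(0.85 f'_c b) = (9.62 − 1.31) × 60/(0.85 × 5 × 14.2) = 8.262 in.
c = a/β₁ = 8.262/0.8 = 10.328 in; ε'_s = 0.003(c − d')/c = 0.0024 ≥ ε_y = 0.0021, so the compression steel yields.
M_n = (A_s − A'_s) f_y (d − a/2) + A'_s f_y (d − d') = 498.6 × (27.2 − 4.131) + 78.6 × (27.2 − 2) = 11502.2 + 1980.7 = 13482.9 kip·in.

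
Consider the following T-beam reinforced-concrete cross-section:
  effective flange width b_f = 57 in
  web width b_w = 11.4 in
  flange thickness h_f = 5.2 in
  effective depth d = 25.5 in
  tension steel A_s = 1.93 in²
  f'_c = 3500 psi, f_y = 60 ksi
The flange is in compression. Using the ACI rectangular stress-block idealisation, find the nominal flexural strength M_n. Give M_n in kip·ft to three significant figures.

Tension: T = A_s f_y = 1.93 × 60 = 115.8 kips.
Try a within the flange: a = T/(0.85 f'_c b_f) = 115.8/(0.85 × 3.5 × 57) = 0.683 in.
Since a = 0.683 ≤ h_f = 5.2 in, the stress block lies entirely in the flange; analyse as a rectangular beam of width b_f.
M_n = T(d − a/2) = 115.8 × (25.5 − 0.3415) = 2913.4 kip·in.
M_n = 2913.4/12 = 242.78 kip·ft.

M_n ≈ 243 kip·ft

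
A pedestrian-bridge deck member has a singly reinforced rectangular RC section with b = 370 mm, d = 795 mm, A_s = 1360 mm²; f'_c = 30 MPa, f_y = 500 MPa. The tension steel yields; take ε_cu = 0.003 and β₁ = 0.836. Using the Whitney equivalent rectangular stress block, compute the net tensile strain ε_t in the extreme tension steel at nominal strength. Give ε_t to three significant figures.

ε_t ≈ 0.0247

a = A_s f_y/(0.85 f'_c b) = 72.07 mm.
β₁ = 0.836, so c = a/β₁ = 72.07/0.836 = 86.21 mm.
From the linear strain diagram with ε_cu = 0.003: ε_t = 0.003 (d − c)/c = 0.003 × (795 − 86.21)/86.21 = 0.0247.
Since ε_t ≥ 0.005, the section is tension-controlled.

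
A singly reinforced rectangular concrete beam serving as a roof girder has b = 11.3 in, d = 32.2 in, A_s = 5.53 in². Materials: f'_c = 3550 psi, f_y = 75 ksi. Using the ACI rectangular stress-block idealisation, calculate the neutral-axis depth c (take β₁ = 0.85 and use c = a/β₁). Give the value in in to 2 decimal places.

T = A_s f_y = 5.53 × 75 = 414.75 kips.
a = T/(0.85 f'_c b) = 414.75/(0.85 × 3.55 × 11.3) = 12.1636 in.
With β₁ = 0.85, c = a/β₁ = 12.1636/0.85 = 14.31 in.

c ≈ 14.31 in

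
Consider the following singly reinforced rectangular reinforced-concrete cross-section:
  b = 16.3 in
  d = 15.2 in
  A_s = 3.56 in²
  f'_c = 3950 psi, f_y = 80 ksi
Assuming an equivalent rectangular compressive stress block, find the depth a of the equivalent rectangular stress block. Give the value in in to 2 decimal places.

a ≈ 5.20 in

T = A_s f_y = 3.56 × 80 = 284.8 kips.
a = T/(0.85 f'_c b) = 284.8/(0.85 × 3.95 × 16.3) = 5.20 in.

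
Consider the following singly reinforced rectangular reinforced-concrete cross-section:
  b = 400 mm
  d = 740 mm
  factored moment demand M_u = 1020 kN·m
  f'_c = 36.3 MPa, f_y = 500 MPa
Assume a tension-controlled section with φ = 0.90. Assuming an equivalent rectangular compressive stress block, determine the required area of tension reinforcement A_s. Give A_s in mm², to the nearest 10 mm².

M_n = M_u/φ = 1020/0.90 = 1133.33 kN·m.
With M_n = 0.85 f'_c a b (d − a/2), solve the quadratic for a:
a = d − √(d² − 2M_n/(0.85 f'_c b)) = 740 − √(740² − 2 × 1133.33×10⁶/(0.85 × 36.3 × 400)) = 136.72 mm.
A_s = 0.85 f'_c a b / f_y = 0.85 × 36.3 × 136.72 × 400 / 500 = 3374.8 mm².

A_s ≈ 3370 mm²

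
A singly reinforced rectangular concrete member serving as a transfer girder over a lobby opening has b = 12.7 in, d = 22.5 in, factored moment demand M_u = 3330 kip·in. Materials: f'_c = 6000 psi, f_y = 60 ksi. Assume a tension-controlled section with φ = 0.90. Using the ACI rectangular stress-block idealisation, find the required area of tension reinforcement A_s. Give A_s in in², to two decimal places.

A_s ≈ 2.92 in²

M_n = M_u/φ = 3330/0.90 = 3700 kip·in.
From M_n = 0.85 f'_c a b (d − a/2):
a = d − √(d² − 2M_n/(0.85 f'_c b)) = 22.5 − √(22.5² − 2 × 3700/(0.85 × 6 × 12.7)) = 2.701 in.
A_s = 0.85 f'_c a b / f_y = 0.85 × 6 × 2.701 × 12.7 / 60 = 2.916 in².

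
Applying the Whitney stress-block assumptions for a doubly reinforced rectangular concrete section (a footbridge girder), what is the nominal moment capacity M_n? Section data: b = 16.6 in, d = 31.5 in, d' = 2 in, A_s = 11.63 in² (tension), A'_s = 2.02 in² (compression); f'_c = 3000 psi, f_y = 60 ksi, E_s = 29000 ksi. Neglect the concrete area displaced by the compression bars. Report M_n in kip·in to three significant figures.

M_n ≈ 17800 kip·in

Assume both steels yield.
a = (A_s − A'_s) f_y/(0.85 f'_c b) = (11.63 − 2.02) × 60/(0.85 × 3 × 16.6) = 13.622 in.
c = a/β₁ = 13.622/0.85 = 16.026 in; ε'_s = 0.003(c − d')/c = 0.0026 ≥ ε_y = 0.0021, so the compression steel yields.
M_n = (A_s − A'_s) f_y (d − a/2) + A'_s f_y (d − d') = 576.6 × (31.5 − 6.811) + 121.2 × (31.5 − 2) = 14235.7 + 3575.4 = 17811.1 kip·in.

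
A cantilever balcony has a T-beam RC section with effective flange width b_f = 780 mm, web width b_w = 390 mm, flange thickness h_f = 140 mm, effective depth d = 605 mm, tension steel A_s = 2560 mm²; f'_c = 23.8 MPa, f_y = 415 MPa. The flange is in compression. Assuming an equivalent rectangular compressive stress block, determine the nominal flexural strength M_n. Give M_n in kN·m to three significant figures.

M_n ≈ 607 kN·m

Tension: T = A_s f_y = 2560 × 415 = 1062400 N.
Try a within the flange: a = T/(0.85 f'_c b_f) = 1062400/(0.85 × 23.8 × 780) = 67.33 mm.
Since a = 67.33 ≤ h_f = 140 mm, the stress block lies entirely in the flange; analyse as a rectangular beam of width b_f.
M_n = T(d − a/2) = 1062400 × (605 − 33.665) = 606.99 × 10⁶ N·mm.
M_n = 606.99 kN·m.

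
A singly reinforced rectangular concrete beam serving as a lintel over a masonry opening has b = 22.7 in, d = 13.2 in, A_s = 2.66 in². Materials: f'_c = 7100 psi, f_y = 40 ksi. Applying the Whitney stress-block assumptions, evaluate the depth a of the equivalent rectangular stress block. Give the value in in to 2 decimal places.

a ≈ 0.78 in

T = A_s f_y = 2.66 × 40 = 106.4 kips.
a = T/(0.85 f'_c b) = 106.4/(0.85 × 7.1 × 22.7) = 0.78 in.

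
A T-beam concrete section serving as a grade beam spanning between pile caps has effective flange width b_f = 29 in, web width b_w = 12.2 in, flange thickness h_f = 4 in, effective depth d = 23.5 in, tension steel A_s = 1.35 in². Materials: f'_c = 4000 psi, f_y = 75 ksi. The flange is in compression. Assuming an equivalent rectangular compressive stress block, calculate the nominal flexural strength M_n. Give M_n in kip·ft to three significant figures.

Tension: T = A_s f_y = 1.35 × 75 = 101.25 kips.
Try a within the flange: a = T/(0.85 f'_c b_f) = 101.25/(0.85 × 4 × 29) = 1.027 in.
Since a = 1.027 ≤ h_f = 4 in, the stress block lies entirely in the flange; analyse as a rectangular beam of width b_f.
M_n = T(d − a/2) = 101.25 × (23.5 − 0.5135) = 2327.4 kip·in.
M_n = 2327.4/12 = 193.95 kip·ft.

M_n ≈ 194 kip·ft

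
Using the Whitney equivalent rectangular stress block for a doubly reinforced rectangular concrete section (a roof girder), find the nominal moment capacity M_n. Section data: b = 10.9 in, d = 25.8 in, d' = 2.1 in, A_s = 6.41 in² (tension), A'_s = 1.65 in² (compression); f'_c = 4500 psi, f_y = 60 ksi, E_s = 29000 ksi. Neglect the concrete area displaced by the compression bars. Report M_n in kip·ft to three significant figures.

M_n ≈ 728 kip·ft

Assume both steels yield.
a = (A_s − A'_s) f_y/(0.85 f'_c b) = (6.41 − 1.65) × 60/(0.85 × 4.5 × 10.9) = 6.850 in.
c = a/β₁ = 6.850/0.825 = 8.303 in; ε'_s = 0.003(c − d')/c = 0.0022 ≥ ε_y = 0.0021, so the compression steel yields.
M_n = (A_s − A'_s) f_y (d − a/2) + A'_s f_y (d − d') = 285.6 × (25.8 − 3.425) + 99 × (25.8 − 2.1) = 6390.3 + 2346.3 = 8736.6 kip·in = 8736.6/12 = 728.05 kip·ft.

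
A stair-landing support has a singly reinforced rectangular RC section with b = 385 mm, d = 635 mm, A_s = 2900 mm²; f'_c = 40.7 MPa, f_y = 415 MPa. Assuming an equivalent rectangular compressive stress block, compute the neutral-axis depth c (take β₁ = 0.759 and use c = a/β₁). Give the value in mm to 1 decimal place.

c ≈ 119.1 mm

T = A_s f_y = 2900 × 415 = 1203500 N = 1203.5 kN.
Setting C = 0.85 f'_c a b equal to T: a = 1203500/(0.85 × 40.7 × 385) = 90.359 mm.
With β₁ = 0.759, c = a/β₁ = 90.359/0.759 = 119.1 mm.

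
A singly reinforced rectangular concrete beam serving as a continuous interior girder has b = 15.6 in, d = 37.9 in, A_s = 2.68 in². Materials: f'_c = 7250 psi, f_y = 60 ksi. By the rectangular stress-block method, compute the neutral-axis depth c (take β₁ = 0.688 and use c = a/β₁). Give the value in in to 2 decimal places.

c ≈ 2.43 in

T = A_s f_y = 2.68 × 60 = 160.8 kips.
a = T/(0.85 f'_c b) = 160.8/(0.85 × 7.25 × 15.6) = 1.6726 in.
With β₁ = 0.688, c = a/β₁ = 1.6726/0.688 = 2.43 in.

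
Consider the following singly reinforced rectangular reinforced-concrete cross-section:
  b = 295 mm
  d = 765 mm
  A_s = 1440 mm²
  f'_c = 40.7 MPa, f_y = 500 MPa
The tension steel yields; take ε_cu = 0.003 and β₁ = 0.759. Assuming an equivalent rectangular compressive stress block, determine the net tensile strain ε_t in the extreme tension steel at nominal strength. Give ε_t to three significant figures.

a = A_s f_y/(0.85 f'_c b) = 70.55 mm.
β₁ = 0.759, so c = a/β₁ = 70.55/0.759 = 92.95 mm.
From the linear strain diagram with ε_cu = 0.003: ε_t = 0.003 (d − c)/c = 0.003 × (765 − 92.95)/92.95 = 0.0217.
Since ε_t ≥ 0.005, the section is tension-controlled.

ε_t ≈ 0.0217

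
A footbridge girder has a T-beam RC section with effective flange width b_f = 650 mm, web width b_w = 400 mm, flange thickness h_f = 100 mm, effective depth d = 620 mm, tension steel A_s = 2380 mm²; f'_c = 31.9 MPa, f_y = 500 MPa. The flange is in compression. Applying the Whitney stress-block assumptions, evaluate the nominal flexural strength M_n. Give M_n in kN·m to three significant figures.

Tension: T = A_s f_y = 2380 × 500 = 1190000 N.
Try a within the flange: a = T/(0.85 f'_c b_f) = 1190000/(0.85 × 31.9 × 650) = 67.52 mm.
Since a = 67.52 ≤ h_f = 100 mm, the stress block lies entirely in the flange; analyse as a rectangular beam of width b_f.
M_n = T(d − a/2) = 1190000 × (620 − 33.76) = 697.63 × 10⁶ N·mm.
M_n = 697.63 kN·m.

M_n ≈ 698 kN·m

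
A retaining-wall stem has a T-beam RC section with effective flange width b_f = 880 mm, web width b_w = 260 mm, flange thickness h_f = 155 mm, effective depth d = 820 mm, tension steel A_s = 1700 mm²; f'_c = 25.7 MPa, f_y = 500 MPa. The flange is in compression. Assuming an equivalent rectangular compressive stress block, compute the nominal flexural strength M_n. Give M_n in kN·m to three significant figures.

Tension: T = A_s f_y = 1700 × 500 = 850000 N.
Try a within the flange: a = T/(0.85 f'_c b_f) = 850000/(0.85 × 25.7 × 880) = 44.22 mm.
Since a = 44.22 ≤ h_f = 155 mm, the stress block lies entirely in the flange; analyse as a rectangular beam of width b_f.
M_n = T(d − a/2) = 850000 × (820 − 22.11) = 678.21 × 10⁶ N·mm.
M_n = 678.21 kN·m.

M_n ≈ 678 kN·m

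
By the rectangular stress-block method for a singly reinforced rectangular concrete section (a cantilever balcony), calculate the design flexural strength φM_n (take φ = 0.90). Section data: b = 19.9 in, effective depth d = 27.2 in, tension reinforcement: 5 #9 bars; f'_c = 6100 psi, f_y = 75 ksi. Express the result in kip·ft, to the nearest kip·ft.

A_s = 5 × 1 = 5 in².
T = A_s f_y = 5 × 75 = 375 kips.
a = T/(0.85 f'_c b) = 375/(0.85 × 6.1 × 19.9) = 3.634 in.
M_n = T(d − a/2) = 375 × (27.2 − 1.817) = 9518.6 kip·in = 9518.6/12 = 793.22 kip·ft.
φM_n = 0.90 × 793.22 = 713.90 kip·ft.

φM_n ≈ 714 kip·ft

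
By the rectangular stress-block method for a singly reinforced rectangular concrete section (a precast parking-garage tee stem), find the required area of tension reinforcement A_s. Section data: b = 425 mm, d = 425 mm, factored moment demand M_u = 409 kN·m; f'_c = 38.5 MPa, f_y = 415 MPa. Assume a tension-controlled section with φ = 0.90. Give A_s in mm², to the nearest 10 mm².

M_n = M_u/φ = 409/0.90 = 454.444 kN·m.
With M_n = 0.85 f'_c a b (d − a/2), solve the quadratic for a:
a = d − √(d² − 2M_n/(0.85 f'_c b)) = 425 − √(425² − 2 × 454.444×10⁶/(0.85 × 38.5 × 425)) = 85.48 mm.
A_s = 0.85 f'_c a b / f_y = 0.85 × 38.5 × 85.48 × 425 / 415 = 2864.7 mm².

A_s ≈ 2860 mm²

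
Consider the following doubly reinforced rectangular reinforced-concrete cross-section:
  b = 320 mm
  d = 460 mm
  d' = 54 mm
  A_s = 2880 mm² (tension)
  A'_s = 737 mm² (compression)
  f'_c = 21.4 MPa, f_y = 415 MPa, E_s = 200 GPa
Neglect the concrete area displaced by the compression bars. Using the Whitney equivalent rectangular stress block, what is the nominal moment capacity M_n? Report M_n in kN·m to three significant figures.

M_n ≈ 465 kN·m

Assume both tension and compression steel yield.
Net tension couple steel: A_s − A'_s = 2143 mm².
a = (A_s − A'_s) f_y / (0.85 f'_c b) = 889345/(0.85 × 21.4 × 320) = 152.79 mm.
c = a/β₁ = 152.79/0.85 = 179.75 mm; ε'_s = 0.003(c − d')/c = 0.0021 ≥ f_y/E_s = 0.0021, so compression steel does yield.
M_n = (A_s − A'_s) f_y (d − a/2) + A'_s f_y (d − d') = [889345 × (460 − 76.395) + 305855 × (460 − 54)] × 10⁻⁶ = 341.16 + 124.18 = 465.34 kN·m.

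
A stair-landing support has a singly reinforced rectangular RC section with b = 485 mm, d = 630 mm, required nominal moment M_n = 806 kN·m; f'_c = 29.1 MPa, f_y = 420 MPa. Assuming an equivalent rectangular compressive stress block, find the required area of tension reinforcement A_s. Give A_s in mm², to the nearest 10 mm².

A_s ≈ 3360 mm²

With M_n = 0.85 f'_c a b (d − a/2), solve the quadratic for a:
a = d − √(d² − 2M_n/(0.85 f'_c b)) = 630 − √(630² − 2 × 806×10⁶/(0.85 × 29.1 × 485)) = 117.63 mm.
A_s = 0.85 f'_c a b / f_y = 0.85 × 29.1 × 117.63 × 485 / 420 = 3359.9 mm².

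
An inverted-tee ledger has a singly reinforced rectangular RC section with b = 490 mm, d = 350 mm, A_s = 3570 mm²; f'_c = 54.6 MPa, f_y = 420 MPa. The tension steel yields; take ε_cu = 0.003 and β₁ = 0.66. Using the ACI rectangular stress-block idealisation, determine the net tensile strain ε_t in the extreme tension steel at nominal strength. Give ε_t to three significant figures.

a = A_s f_y/(0.85 f'_c b) = 65.93 mm.
β₁ = 0.66, so c = a/β₁ = 65.93/0.66 = 99.89 mm.
From the linear strain diagram with ε_cu = 0.003: ε_t = 0.003 (d − c)/c = 0.003 × (350 − 99.89)/99.89 = 0.00751.
Since ε_t ≥ 0.005, the section is tension-controlled.

ε_t ≈ 0.00751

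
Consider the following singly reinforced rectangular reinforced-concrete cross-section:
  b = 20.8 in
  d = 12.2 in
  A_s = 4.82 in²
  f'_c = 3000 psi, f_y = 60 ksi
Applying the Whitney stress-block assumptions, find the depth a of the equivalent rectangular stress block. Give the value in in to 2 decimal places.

T = A_s f_y = 4.82 × 60 = 289.2 kips.
a = T/(0.85 f'_c b) = 289.2/(0.85 × 3 × 20.8) = 5.45 in.

a ≈ 5.45 in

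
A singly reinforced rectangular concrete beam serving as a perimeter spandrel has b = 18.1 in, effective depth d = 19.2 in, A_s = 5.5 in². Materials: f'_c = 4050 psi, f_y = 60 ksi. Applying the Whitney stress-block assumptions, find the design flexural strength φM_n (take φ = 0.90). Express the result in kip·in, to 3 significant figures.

φM_n ≈ 4920 kip·in

T = A_s f_y = 5.5 × 60 = 330 kips.
a = T/(0.85 f'_c b) = 330/(0.85 × 4.05 × 18.1) = 5.296 in.
M_n = T(d − a/2) = 330 × (19.2 − 2.648) = 5462.2 kip·in.
φM_n = 0.90 × 5462.2 = 4916.0 kip·in.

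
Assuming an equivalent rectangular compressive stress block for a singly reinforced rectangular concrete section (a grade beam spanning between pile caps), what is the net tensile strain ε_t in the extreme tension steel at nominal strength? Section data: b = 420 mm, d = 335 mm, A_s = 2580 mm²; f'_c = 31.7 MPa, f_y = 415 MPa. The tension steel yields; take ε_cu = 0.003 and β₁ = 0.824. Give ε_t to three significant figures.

a = A_s f_y/(0.85 f'_c b) = 94.61 mm.
β₁ = 0.824, so c = a/β₁ = 94.61/0.824 = 114.82 mm.
From the linear strain diagram with ε_cu = 0.003: ε_t = 0.003 (d − c)/c = 0.003 × (335 − 114.82)/114.82 = 0.00575.
Since ε_t ≥ 0.005, the section is tension-controlled.

ε_t ≈ 0.00575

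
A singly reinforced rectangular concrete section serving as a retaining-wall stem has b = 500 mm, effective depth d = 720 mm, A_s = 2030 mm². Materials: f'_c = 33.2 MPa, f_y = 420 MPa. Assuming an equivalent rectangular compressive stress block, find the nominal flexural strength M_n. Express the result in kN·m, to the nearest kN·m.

M_n ≈ 588 kN·m

T = A_s f_y = 2030 × 420 = 852600 N = 852.6 kN.
From C = T: a = T/(0.85 f'_c b) = 852600/(0.85 × 33.2 × 500) = 60.43 mm.
M_n = T(d − a/2) = 852.6 kN × (720 − 30.215) mm = 588.11 kN·m.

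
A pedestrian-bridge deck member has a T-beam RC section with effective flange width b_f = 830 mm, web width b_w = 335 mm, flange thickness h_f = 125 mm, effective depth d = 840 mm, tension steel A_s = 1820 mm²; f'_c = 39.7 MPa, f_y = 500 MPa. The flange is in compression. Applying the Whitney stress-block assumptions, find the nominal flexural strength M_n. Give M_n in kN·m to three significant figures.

M_n ≈ 750 kN·m

Tension: T = A_s f_y = 1820 × 500 = 910000 N.
Try a within the flange: a = T/(0.85 f'_c b_f) = 910000/(0.85 × 39.7 × 830) = 32.49 mm.
Since a = 32.49 ≤ h_f = 125 mm, the stress block lies entirely in the flange; analyse as a rectangular beam of width b_f.
M_n = T(d − a/2) = 910000 × (840 − 16.245) = 749.62 × 10⁶ N·mm.
M_n = 749.62 kN·m.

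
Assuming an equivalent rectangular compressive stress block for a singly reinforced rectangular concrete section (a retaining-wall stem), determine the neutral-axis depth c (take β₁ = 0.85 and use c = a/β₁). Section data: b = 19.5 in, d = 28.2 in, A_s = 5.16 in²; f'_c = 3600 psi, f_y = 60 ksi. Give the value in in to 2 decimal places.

c ≈ 6.10 in

T = A_s f_y = 5.16 × 60 = 309.6 kips.
a = T/(0.85 f'_c b) = 309.6/(0.85 × 3.6 × 19.5) = 5.1885 in.
With β₁ = 0.85, c = a/β₁ = 5.1885/0.85 = 6.10 in.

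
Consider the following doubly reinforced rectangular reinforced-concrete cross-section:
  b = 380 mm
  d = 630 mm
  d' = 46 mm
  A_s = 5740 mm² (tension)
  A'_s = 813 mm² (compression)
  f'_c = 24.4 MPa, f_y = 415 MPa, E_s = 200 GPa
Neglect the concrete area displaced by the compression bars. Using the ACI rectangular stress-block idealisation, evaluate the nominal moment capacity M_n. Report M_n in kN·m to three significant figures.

M_n ≈ 1220 kN·m

Assume both tension and compression steel yield.
Net tension couple steel: A_s − A'_s = 4927 mm².
a = (A_s − A'_s) f_y / (0.85 f'_c b) = 2044705/(0.85 × 24.4 × 380) = 259.44 mm.
c = a/β₁ = 259.44/0.85 = 305.22 mm; ε'_s = 0.003(c − d')/c = 0.0025 ≥ f_y/E_s = 0.0021, so compression steel does yield.
M_n = (A_s − A'_s) f_y (d − a/2) + A'_s f_y (d − d') = [2044705 × (630 − 129.72) + 337395 × (630 − 46)] × 10⁻⁶ = 1022.93 + 197.04 = 1219.97 kN·m.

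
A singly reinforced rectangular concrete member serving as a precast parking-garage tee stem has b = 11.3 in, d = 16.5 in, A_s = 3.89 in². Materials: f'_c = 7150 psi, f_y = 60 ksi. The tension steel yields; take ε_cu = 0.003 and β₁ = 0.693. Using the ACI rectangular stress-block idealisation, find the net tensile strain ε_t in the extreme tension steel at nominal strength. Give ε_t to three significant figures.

ε_t ≈ 0.00709

a = A_s f_y/(0.85 f'_c b) = 3.399 in.
β₁ = 0.693, so c = a/β₁ = 3.399/0.693 = 4.905 in.
From the linear strain diagram with ε_cu = 0.003: ε_t = 0.003 (d − c)/c = 0.003 × (16.5 − 4.905)/4.905 = 0.00709.
Since ε_t ≥ 0.005, the section is tension-controlled.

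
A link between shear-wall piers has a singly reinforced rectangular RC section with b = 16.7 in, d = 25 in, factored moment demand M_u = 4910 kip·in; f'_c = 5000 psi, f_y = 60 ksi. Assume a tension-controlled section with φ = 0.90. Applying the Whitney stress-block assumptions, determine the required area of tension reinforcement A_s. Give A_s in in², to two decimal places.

M_n = M_u/φ = 4910/0.90 = 5455.56 kip·in.
From M_n = 0.85 f'_c a b (d − a/2):
a = d − √(d² − 2M_n/(0.85 f'_c b)) = 25 − √(25² − 2 × 5455.56/(0.85 × 5 × 16.7)) = 3.291 in.
A_s = 0.85 f'_c a b / f_y = 0.85 × 5 × 3.291 × 16.7 / 60 = 3.893 in².

A_s ≈ 3.89 in²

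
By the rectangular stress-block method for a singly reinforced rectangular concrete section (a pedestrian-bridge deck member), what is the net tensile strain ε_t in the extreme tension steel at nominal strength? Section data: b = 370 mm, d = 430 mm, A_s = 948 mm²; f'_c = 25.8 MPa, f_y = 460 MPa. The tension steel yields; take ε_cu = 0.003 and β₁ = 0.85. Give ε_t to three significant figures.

a = A_s f_y/(0.85 f'_c b) = 53.74 mm.
β₁ = 0.85, so c = a/β₁ = 53.74/0.85 = 63.22 mm.
From the linear strain diagram with ε_cu = 0.003: ε_t = 0.003 (d − c)/c = 0.003 × (430 − 63.22)/63.22 = 0.0174.
Since ε_t ≥ 0.005, the section is tension-controlled.

ε_t ≈ 0.0174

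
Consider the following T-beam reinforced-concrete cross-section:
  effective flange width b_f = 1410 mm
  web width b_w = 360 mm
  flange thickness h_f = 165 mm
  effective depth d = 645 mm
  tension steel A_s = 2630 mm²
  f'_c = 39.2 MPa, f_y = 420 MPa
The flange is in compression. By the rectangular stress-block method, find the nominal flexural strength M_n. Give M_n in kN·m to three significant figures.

M_n ≈ 699 kN·m

Tension: T = A_s f_y = 2630 × 420 = 1104600 N.
Try a within the flange: a = T/(0.85 f'_c b_f) = 1104600/(0.85 × 39.2 × 1410) = 23.51 mm.
Since a = 23.51 ≤ h_f = 165 mm, the stress block lies entirely in the flange; analyse as a rectangular beam of width b_f.
M_n = T(d − a/2) = 1104600 × (645 − 11.755) = 699.48 × 10⁶ N·mm.
M_n = 699.48 kN·m.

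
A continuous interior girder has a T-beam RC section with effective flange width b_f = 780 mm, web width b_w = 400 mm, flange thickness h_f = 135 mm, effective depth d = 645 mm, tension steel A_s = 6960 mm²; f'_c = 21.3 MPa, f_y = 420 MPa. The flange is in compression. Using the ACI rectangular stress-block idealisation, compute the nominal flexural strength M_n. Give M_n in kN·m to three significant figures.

Tension: T = A_s f_y = 6960 × 420 = 2923200 N.
Try a within the flange: a = T/(0.85 f'_c b_f) = 2923200/(0.85 × 21.3 × 780) = 207.00 mm.
a = 207.00 > h_f = 135 mm: the block extends into the web. Split into flange-overhang and web parts.
C_f = 0.85 f'_c (b_f − b_w) h_f = 0.85 × 21.3 × (780 − 400) × 135 = 928787 N.
Remaining web compression depth: a_w = (T − C_f)/(0.85 f'_c b_w) = (2923200 − 928787)/(0.85 × 21.3 × 400) = 275.40 mm.
M_n = C_f(d − h_f/2) + (T − C_f)(d − a_w/2) = 928787 × (645 − 67.5) + 1994413 × (645 − 137.7) = 536.37 + 1011.77 = 1548.14 × 10⁶ N·mm.
M_n = 1548.14 kN·m.

M_n ≈ 1550 kN·m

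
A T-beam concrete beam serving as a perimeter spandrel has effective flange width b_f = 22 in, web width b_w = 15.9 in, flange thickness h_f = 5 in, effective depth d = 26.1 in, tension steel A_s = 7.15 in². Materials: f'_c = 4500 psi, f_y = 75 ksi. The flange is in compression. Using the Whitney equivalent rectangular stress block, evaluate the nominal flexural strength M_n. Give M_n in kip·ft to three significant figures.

Tension: T = A_s f_y = 7.15 × 75 = 536.25 kips.
Try a within the flange: a = T/(0.85 f'_c b_f) = 536.25/(0.85 × 4.5 × 22) = 6.373 in.
a = 6.373 > h_f = 5 in: the block extends into the web. Split into flange-overhang and web parts.
C_f = 0.85 f'_c (b_f − b_w) h_f = 0.85 × 4.5 × (22 − 15.9) × 5 = 116.7 kips.
Remaining web compression depth: a_w = (T − C_f)/(0.85 f'_c b_w) = (536.25 − 116.7)/(0.85 × 4.5 × 15.9) = 6.899 in.
M_n = C_f(d − h_f/2) + (T − C_f)(d − a_w/2) = 116.7 × (26.1 − 2.5) + 419.55 × (26.1 − 3.4495) = 2754.1 + 9503.0 = 12257.1 kip·in.
M_n = 12257.1/12 = 1021.43 kip·ft.

M_n ≈ 1020 kip·ft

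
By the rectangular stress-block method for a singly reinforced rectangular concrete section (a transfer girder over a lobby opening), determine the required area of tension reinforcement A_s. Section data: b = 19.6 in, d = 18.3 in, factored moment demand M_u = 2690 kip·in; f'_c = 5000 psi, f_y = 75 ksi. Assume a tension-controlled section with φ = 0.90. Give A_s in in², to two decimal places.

M_n = M_u/φ = 2690/0.90 = 2988.89 kip·in.
From M_n = 0.85 f'_c a b (d − a/2):
a = d − √(d² − 2M_n/(0.85 f'_c b)) = 18.3 − √(18.3² − 2 × 2988.89/(0.85 × 5 × 19.6)) = 2.079 in.
A_s = 0.85 f'_c a b / f_y = 0.85 × 5 × 2.079 × 19.6 / 75 = 2.309 in².

A_s ≈ 2.31 in²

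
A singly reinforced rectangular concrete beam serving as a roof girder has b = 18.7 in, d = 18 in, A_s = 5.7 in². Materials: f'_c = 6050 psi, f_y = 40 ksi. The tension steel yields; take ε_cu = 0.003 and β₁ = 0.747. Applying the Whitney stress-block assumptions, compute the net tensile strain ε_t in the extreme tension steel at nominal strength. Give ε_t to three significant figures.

a = A_s f_y/(0.85 f'_c b) = 2.371 in.
β₁ = 0.747, so c = a/β₁ = 2.371/0.747 = 3.174 in.
From the linear strain diagram with ε_cu = 0.003: ε_t = 0.003 (d − c)/c = 0.003 × (18 − 3.174)/3.174 = 0.0140.
Since ε_t ≥ 0.005, the section is tension-controlled.

ε_t ≈ 0.0140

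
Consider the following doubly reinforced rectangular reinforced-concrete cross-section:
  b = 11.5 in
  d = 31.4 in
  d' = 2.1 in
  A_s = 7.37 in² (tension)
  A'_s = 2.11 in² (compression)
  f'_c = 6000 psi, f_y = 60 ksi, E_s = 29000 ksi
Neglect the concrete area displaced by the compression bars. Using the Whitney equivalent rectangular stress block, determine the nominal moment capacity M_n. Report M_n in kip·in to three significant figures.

M_n ≈ 12800 kip·in

Assume both steels yield.
a = (A_s − A'_s) f_y/(0.85 f'_c b) = (7.37 − 2.11) × 60/(0.85 × 6 × 11.5) = 5.381 in.
c = a/β₁ = 5.381/0.75 = 7.175 in; ε'_s = 0.003(c − d')/c = 0.0021 ≥ ε_y = 0.0021, so the compression steel yields.
M_n = (A_s − A'_s) f_y (d − a/2) + A'_s f_y (d − d') = 315.6 × (31.4 − 2.6905) + 126.6 × (31.4 − 2.1) = 9060.7 + 3709.4 = 12770.1 kip·in.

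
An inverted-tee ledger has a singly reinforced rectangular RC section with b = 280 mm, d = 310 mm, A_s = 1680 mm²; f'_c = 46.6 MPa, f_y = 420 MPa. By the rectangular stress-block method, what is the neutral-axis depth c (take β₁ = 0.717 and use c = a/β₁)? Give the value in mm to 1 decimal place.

T = A_s f_y = 1680 × 420 = 705600 N = 705.6 kN.
Setting C = 0.85 f'_c a b equal to T: a = 705600/(0.85 × 46.6 × 280) = 63.620 mm.
With β₁ = 0.717, c = a/β₁ = 63.620/0.717 = 88.7 mm.

c ≈ 88.7 mm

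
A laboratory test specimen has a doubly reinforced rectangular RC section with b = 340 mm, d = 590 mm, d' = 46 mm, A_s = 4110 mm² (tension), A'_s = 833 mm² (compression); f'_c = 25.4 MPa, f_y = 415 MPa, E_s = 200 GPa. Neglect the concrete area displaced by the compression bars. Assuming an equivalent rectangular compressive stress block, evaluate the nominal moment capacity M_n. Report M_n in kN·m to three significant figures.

Assume both tension and compression steel yield.
Net tension couple steel: A_s − A'_s = 3277 mm².
a = (A_s − A'_s) f_y / (0.85 f'_c b) = 1359955/(0.85 × 25.4 × 340) = 185.26 mm.
c = a/β₁ = 185.26/0.85 = 217.95 mm; ε'_s = 0.003(c − d')/c = 0.0024 ≥ f_y/E_s = 0.0021, so compression steel does yield.
M_n = (A_s − A'_s) f_y (d − a/2) + A'_s f_y (d − d') = [1359955 × (590 − 92.63) + 345695 × (590 − 46)] × 10⁻⁶ = 676.40 + 188.06 = 864.46 kN·m.

M_n ≈ 864 kN·m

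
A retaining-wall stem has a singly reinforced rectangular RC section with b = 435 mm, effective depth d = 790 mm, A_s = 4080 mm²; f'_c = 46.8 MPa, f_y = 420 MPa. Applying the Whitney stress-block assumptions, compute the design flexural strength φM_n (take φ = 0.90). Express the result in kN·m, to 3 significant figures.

T = A_s f_y = 4080 × 420 = 1713600 N = 1713.6 kN.
From C = T: a = T/(0.85 f'_c b) = 1713600/(0.85 × 46.8 × 435) = 99.03 mm.
M_n = T(d − a/2) = 1713.6 kN × (790 − 49.515) mm = 1268.90 kN·m.
φM_n = 0.90 × 1268.90 = 1142.01 kN·m.

φM_n ≈ 1140 kN·m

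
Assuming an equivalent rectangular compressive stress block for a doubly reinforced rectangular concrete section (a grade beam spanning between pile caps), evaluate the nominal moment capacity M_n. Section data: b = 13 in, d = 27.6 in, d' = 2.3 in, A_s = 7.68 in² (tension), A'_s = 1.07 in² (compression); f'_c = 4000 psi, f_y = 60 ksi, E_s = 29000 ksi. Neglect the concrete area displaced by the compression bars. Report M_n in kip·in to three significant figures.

Assume both steels yield.
a = (A_s − A'_s) f_y/(0.85 f'_c b) = (7.68 − 1.07) × 60/(0.85 × 4 × 13) = 8.973 in.
c = a/β₁ = 8.973/0.85 = 10.556 in; ε'_s = 0.003(c − d')/c = 0.0023 ≥ ε_y = 0.0021, so the compression steel yields.
M_n = (A_s − A'_s) f_y (d − a/2) + A'_s f_y (d − d') = 396.6 × (27.6 − 4.4865) + 64.2 × (27.6 − 2.3) = 9166.8 + 1624.3 = 10791.1 kip·in.

M_n ≈ 10800 kip·in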